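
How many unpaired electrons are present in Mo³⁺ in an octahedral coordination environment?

Mo is in group 6, so Mo³⁺ is d³ (6 − 3 = 3).
For octahedral d³ the high- and low-spin configurations coincide.
Configuration: t₂g³ eg⁰, giving 3 unpaired electrons.

3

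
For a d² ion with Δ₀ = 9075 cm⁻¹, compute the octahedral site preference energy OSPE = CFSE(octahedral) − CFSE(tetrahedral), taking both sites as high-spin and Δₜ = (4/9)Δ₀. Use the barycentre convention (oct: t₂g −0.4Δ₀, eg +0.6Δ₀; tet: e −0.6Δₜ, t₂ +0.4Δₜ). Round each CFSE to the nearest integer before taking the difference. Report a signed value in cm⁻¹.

Octahedral (high-spin): t₂g² eg⁰, CFSE = 2(−0.4) + 0(+0.6) = -0.8Δ₀ = -0.8 × 9075 = -7260 cm⁻¹.
In a tetrahedral site the filling is e² t₂⁰: CFSE(tet) = -1.2Δₜ = -1.2 × (4/9)(9075) = -4840 cm⁻¹.
OSPE = CFSE(oct) − CFSE(tet) = -7260 − (-4840) = -2420 cm⁻¹.

-2420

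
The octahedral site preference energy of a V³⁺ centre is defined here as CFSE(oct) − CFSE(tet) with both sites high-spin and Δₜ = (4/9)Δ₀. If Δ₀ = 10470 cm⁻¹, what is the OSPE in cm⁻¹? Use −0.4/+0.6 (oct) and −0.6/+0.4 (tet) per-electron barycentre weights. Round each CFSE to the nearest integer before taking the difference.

V sits in group 5; removing 3 electrons leaves V³⁺ with 5 − 3 = 2 d electrons.
Octahedral high-spin t2g^2 e_g^0: CFSE = -0.8 × 10470 = -8376 cm⁻¹.
Tetrahedral: e^2 t2^0, CFSE = 2(−0.6) + 0(+0.4) = -1.2Δₜ = -1.2 × (4/9) × 10470 = -5584 cm⁻¹.
OSPE = CFSE(oct) − CFSE(tet) = -8376 − (-5584) = -2792 cm⁻¹.

-2792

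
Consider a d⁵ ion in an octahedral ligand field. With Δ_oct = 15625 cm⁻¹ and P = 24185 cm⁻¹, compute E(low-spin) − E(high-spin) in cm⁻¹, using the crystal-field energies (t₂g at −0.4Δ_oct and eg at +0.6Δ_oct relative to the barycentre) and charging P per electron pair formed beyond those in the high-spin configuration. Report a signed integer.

17120

High-spin: t₂g³ eg², CFSE = 0.0Δ_oct = 0 cm⁻¹.
Low-spin: t₂g⁵ eg⁰, orbital CFSE = -2.0Δ_oct = -31250 cm⁻¹; plus 2 excess pairs × P = +48370 cm⁻¹; total 17120 cm⁻¹.
The difference is 17120 − (0) = 17120 cm⁻¹, so high-spin lies lower.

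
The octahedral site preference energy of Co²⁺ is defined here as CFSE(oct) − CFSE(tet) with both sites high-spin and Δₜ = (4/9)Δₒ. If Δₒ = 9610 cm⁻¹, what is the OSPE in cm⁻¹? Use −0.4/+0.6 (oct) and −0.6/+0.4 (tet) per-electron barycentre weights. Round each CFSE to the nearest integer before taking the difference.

-2563

Co sits in group 9; removing 2 electrons leaves Co²⁺ with 9 − 2 = 7 d electrons.
Octahedral high-spin t₂g⁵ eg²: CFSE = -0.8 × 9610 = -7688 cm⁻¹.
Tetrahedral e⁴ t₂³ gives -1.2Δₜ = -1.2 × (4/9) × 9610 = -5125 cm⁻¹.
Subtracting, OSPE = -7688 − (-5125) = -2563 cm⁻¹.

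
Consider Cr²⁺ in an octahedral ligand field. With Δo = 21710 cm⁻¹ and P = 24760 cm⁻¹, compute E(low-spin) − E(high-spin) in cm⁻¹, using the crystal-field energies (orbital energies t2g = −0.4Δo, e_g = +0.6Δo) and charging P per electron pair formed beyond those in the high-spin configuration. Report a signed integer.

Cr²⁺: group 6, so d-count = 6 − 2 = 4.
High-spin d⁴ fills as t2g^3 e_g^1 with CFSE 3(−0.4) + 1(+0.6) = -0.6Δo = -13026 cm⁻¹.
Low-spin t2g^4 e_g^0 gives -1.6Δo = -34736 cm⁻¹, but forming 1 extra pair costs 1P = 24760 cm⁻¹, so E(LS) = -34736 + 24760 = -9976 cm⁻¹.
Thus E(LS) − E(HS) = 3050 cm⁻¹.

3050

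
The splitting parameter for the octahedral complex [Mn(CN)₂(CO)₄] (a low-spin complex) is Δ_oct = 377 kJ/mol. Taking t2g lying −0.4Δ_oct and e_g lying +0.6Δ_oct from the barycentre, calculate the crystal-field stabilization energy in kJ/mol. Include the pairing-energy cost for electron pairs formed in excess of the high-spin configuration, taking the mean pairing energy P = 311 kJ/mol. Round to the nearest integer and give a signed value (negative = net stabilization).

Ligand charges: 2×(-1) from CN⁻ and 4×(+0) from CO sum to -2; with overall charge +0, Mn is +2.
Group 7 minus oxidation state +2 gives a d⁵ configuration for Mn²⁺.
Electron filling gives t2g^5 e_g^0.
The orbital stabilization is -2.0Δ_oct = -2.0 × 377 = -754 kJ/mol.
High-spin d⁵ would be t2g^3 e_g^2 with 0 pairs; low-spin has 2, so 2 excess pairs cost +2P = +622 kJ/mol.
Overall CFSE = -754 + 622 = -132 kJ/mol.

-132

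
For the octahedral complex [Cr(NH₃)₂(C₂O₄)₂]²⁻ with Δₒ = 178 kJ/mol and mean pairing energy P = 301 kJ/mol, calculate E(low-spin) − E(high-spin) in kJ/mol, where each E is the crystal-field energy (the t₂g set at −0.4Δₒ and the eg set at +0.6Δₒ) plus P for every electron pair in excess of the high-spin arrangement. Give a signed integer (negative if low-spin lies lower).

123

Ligand charges: 2×(+0) from NH₃ and 2×(-2) from C₂O₄²⁻ sum to -4; with overall charge -2, Cr is +2.
Cr sits in group 6; removing 2 electrons leaves Cr²⁺ with 6 − 2 = 4 d electrons.
In the high-spin limit (t₂g³ eg¹) the orbital term is -0.6Δₒ = -107 kJ/mol, with no excess pairing.
Low-spin: t₂g⁴ eg⁰, orbital CFSE = -1.6Δₒ = -285 kJ/mol; plus 1 excess pair × P = +301 kJ/mol; total 16 kJ/mol.
The difference is 16 − (-107) = 123 kJ/mol, so high-spin lies lower.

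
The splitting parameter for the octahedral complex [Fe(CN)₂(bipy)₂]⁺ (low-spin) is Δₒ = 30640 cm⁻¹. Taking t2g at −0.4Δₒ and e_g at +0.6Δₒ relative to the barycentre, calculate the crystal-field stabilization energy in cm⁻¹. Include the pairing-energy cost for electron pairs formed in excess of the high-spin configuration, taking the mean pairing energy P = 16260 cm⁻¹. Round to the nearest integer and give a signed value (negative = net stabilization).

-28760

Ligand charges: 2×(-1) from CN⁻ and 2×(+0) from bipy sum to -2; with overall charge +1, Fe is +3.
Fe is in group 8, so Fe³⁺ is d⁵ (8 − 3 = 5).
The d⁵ electrons fill as t2g^5 e_g^0.
The orbital stabilization is -2.0Δₒ = -2.0 × 30640 = -61280 cm⁻¹.
Relative to high-spin t2g^3 e_g^2 (0 paired), the low-spin configuration has 2 additional pairs, contributing +2 × 16260 = +32520 cm⁻¹.
Net CFSE = -61280 + 32520 = -28760 cm⁻¹.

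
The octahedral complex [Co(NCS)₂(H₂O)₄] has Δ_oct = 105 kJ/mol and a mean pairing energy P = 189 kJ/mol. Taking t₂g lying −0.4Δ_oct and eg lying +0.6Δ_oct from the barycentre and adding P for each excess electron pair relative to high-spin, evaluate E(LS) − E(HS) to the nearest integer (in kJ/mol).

Ligand charges: 2×(-1) from NCS⁻ and 4×(+0) from H₂O sum to -2; with overall charge +0, Co is +2.
Group 9 minus oxidation state +2 gives a d⁷ configuration for Co²⁺.
High-spin: t₂g⁵ eg², CFSE = -0.8Δ_oct = -84 kJ/mol.
For low-spin the configuration is t₂g⁶ eg¹: orbital energy -1.8 × 105 = -189 kJ/mol, and 1 additional pair relative to high-spin adds 189 kJ/mol, giving 0 kJ/mol.
Thus E(LS) − E(HS) = 84 kJ/mol.

84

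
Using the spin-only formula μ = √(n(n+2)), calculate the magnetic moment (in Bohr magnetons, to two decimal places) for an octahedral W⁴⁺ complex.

W is in group 6, so W⁴⁺ is d² (6 − 4 = 2).
Configuration: t2g^2 e_g^0 → 2 unpaired electrons.
μ(spin-only) = √[2(2+2)] = √8 ≈ 2.83 Bohr magnetons.

2.83 Bohr magnetons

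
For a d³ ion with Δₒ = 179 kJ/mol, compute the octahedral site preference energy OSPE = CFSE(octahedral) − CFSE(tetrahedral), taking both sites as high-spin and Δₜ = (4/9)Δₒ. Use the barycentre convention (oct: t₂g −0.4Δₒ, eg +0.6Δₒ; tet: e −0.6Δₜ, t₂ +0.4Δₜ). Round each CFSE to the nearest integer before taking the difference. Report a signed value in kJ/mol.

-151

Octahedral (high-spin): t₂g³ eg⁰, CFSE = 3(−0.4) + 0(+0.6) = -1.2Δₒ = -1.2 × 179 = -215 kJ/mol.
Tetrahedral e² t₂¹ gives -0.8Δₜ = -0.8 × (4/9) × 179 = -64 kJ/mol.
OSPE = -215 − (-64) = -151 kJ/mol.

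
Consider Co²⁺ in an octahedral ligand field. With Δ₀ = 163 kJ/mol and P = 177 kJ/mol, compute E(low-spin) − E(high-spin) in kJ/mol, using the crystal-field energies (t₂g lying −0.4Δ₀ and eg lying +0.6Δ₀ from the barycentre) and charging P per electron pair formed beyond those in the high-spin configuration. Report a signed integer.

Group 9 minus oxidation state +2 gives a d⁷ configuration for Co²⁺.
High-spin: t₂g⁵ eg², CFSE = -0.8Δ₀ = -130 kJ/mol.
Low-spin: t₂g⁶ eg¹, orbital CFSE = -1.8Δ₀ = -293 kJ/mol; plus 1 excess pair × P = +177 kJ/mol; total -116 kJ/mol.
The difference is -116 − (-130) = 14 kJ/mol, so high-spin lies lower.

14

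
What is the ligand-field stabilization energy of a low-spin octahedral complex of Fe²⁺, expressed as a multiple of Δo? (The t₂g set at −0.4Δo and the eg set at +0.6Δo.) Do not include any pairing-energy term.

Fe²⁺: group 8, so d-count = 8 − 2 = 6.
Configuration: t₂g⁶ eg⁰.
CFSE = 6(-0.4Δo) + 0(0.6Δo) = -2.4Δo + 0.0Δo = -2.4Δo.

-2.4 Δo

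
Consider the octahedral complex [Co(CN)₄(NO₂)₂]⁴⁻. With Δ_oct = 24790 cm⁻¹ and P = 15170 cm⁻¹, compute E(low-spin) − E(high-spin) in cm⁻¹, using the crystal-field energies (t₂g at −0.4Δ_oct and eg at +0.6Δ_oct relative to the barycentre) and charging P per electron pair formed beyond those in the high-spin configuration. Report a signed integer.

Ligand charges: 4×(-1) from CN⁻ and 2×(-1) from NO₂⁻ sum to -6; with overall charge -4, Co is +2.
Co is in group 9, so Co²⁺ is d⁷ (9 − 2 = 7).
High-spin: t₂g⁵ eg², CFSE = -0.8Δ_oct = -19832 cm⁻¹.
Low-spin t₂g⁶ eg¹ gives -1.8Δ_oct = -44622 cm⁻¹, but forming 1 extra pair costs 1P = 15170 cm⁻¹, so E(LS) = -44622 + 15170 = -29452 cm⁻¹.
E(LS) − E(HS) = -29452 − (-19832) = -9620 cm⁻¹.

-9620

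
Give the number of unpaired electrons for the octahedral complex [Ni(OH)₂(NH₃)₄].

2

Ligand charges: 2×(-1) from OH⁻ and 4×(+0) from NH₃ sum to -2; with overall charge +0, Ni is +2.
Ni sits in group 10; removing 2 electrons leaves Ni²⁺ with 10 − 2 = 8 d electrons.
Configuration: t₂g⁶ eg², giving 2 unpaired electrons.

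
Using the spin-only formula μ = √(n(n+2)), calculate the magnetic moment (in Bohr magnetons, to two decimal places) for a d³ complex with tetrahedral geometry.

Tetrahedral fields are weak (Δₜ ≈ 4/9 Δₒ), so electrons fill high-spin.
Configuration: e² t₂¹ → 3 unpaired electrons.
μ(spin-only) = √[3(3+2)] = √15 ≈ 3.87 Bohr magnetons.

3.87 Bohr magnetons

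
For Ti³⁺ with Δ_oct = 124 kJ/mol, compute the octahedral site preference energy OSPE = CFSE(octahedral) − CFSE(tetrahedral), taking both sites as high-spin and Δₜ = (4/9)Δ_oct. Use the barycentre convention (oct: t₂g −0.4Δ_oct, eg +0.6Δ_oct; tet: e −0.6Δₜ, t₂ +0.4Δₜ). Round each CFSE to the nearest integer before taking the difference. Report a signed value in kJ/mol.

-17

Ti sits in group 4; removing 3 electrons leaves Ti³⁺ with 4 − 3 = 1 d electrons.
Octahedral (high-spin): t₂g¹ eg⁰, CFSE = 1(−0.4) + 0(+0.6) = -0.4Δ_oct = -0.4 × 124 = -50 kJ/mol.
Tetrahedral e¹ t₂⁰ gives -0.6Δₜ = -0.6 × (4/9) × 124 = -33 kJ/mol.
OSPE = -50 − (-33) = -17 kJ/mol.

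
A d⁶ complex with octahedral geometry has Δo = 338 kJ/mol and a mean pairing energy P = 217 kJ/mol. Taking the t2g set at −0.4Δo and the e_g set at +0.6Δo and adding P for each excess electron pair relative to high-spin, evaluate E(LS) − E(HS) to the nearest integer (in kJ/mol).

High-spin: t2g^4 e_g^2, CFSE = -0.4Δo = -135 kJ/mol.
For low-spin the configuration is t2g^6 e_g^0: orbital energy -2.4 × 338 = -811 kJ/mol, and 2 additional pairs relative to high-spin add 434 kJ/mol, giving -377 kJ/mol.
E(LS) − E(HS) = -377 − (-135) = -242 kJ/mol.

-242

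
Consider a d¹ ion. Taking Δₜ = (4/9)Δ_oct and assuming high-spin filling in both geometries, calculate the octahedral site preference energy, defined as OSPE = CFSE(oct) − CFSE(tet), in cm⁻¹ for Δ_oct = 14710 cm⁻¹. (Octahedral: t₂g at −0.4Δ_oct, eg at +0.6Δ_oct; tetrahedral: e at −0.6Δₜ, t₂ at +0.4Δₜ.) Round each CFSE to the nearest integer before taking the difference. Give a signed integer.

-1961

In an octahedral site d¹ (HS) is t2g^1 e_g^0, giving CFSE(oct) = -0.4Δ_oct = -5884 cm⁻¹.
Tetrahedral: e^1 t2^0, CFSE = 1(−0.6) + 0(+0.4) = -0.6Δₜ = -0.6 × (4/9) × 14710 = -3923 cm⁻¹.
OSPE = CFSE(oct) − CFSE(tet) = -5884 − (-3923) = -1961 cm⁻¹.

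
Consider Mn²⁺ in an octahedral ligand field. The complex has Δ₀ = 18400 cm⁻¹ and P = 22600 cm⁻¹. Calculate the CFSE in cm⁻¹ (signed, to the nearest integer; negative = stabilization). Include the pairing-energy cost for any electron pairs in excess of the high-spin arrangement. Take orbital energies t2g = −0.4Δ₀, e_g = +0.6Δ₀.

Mn²⁺: group 7, so d-count = 7 − 2 = 5.
With Δ₀ < P the complex is high-spin.
That gives t2g^3 e_g^2.
Orbital CFSE = 0.0Δ₀ = 0.0 × 18400 = 0 cm⁻¹.
High-spin has no excess pairs, so no pairing correction applies.

0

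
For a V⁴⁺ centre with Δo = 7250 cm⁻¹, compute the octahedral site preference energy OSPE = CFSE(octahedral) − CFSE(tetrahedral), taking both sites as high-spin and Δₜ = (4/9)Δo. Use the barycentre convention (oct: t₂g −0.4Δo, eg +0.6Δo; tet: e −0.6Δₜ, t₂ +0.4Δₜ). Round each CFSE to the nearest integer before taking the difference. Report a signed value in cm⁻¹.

-967

Group 5 minus oxidation state +4 gives a d¹ configuration for V⁴⁺.
In an octahedral site d¹ (HS) is t₂g¹ eg⁰, giving CFSE(oct) = -0.4Δo = -2900 cm⁻¹.
In a tetrahedral site the filling is e¹ t₂⁰: CFSE(tet) = -0.6Δₜ = -0.6 × (4/9)(7250) = -1933 cm⁻¹.
Subtracting, OSPE = -2900 − (-1933) = -967 cm⁻¹.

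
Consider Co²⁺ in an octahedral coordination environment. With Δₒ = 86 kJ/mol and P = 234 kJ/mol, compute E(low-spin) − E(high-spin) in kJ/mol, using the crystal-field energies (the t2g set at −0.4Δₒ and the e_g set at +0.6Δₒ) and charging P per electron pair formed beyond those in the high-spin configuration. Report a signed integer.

148

Co²⁺: group 9, so d-count = 9 − 2 = 7.
High-spin d⁷ fills as t2g^5 e_g^2 with CFSE 5(−0.4) + 2(+0.6) = -0.8Δₒ = -69 kJ/mol.
For low-spin the configuration is t2g^6 e_g^1: orbital energy -1.8 × 86 = -155 kJ/mol, and 1 additional pair relative to high-spin adds 234 kJ/mol, giving 79 kJ/mol.
Thus E(LS) − E(HS) = 148 kJ/mol.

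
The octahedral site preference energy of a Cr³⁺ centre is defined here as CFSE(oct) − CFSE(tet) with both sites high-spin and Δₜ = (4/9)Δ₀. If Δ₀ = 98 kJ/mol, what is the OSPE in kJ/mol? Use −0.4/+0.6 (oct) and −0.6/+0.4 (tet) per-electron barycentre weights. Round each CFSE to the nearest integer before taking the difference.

Cr is in group 6, so Cr³⁺ is d³ (6 − 3 = 3).
Octahedral (high-spin): t₂g³ eg⁰, CFSE = 3(−0.4) + 0(+0.6) = -1.2Δ₀ = -1.2 × 98 = -118 kJ/mol.
Tetrahedral e² t₂¹ gives -0.8Δₜ = -0.8 × (4/9) × 98 = -35 kJ/mol.
OSPE = CFSE(oct) − CFSE(tet) = -118 − (-35) = -83 kJ/mol.

-83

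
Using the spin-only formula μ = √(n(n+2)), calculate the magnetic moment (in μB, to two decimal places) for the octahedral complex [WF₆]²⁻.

Each F⁻ contributes -1; 6 × (-1) = -6. With overall charge -2, W is in the +4 oxidation state.
Group 6 minus oxidation state +4 gives a d² configuration for W⁴⁺.
Configuration: t₂g² eg⁰ → 2 unpaired electrons.
μ(spin-only) = √[2(2+2)] = √8 ≈ 2.83 μB.

2.83 μB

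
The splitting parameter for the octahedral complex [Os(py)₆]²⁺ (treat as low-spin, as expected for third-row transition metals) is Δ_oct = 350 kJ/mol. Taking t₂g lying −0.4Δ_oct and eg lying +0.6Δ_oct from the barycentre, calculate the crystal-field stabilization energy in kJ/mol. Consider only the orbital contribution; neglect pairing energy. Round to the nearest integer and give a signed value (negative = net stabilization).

-840

py is neutral, so the +2 overall charge sits on Os: oxidation state +2.
Os sits in group 8; removing 2 electrons leaves Os²⁺ with 8 − 2 = 6 d electrons.
The d⁶ electrons fill as t₂g⁶ eg⁰.
The orbital stabilization is -2.4Δ_oct = -2.4 × 350 = -840 kJ/mol.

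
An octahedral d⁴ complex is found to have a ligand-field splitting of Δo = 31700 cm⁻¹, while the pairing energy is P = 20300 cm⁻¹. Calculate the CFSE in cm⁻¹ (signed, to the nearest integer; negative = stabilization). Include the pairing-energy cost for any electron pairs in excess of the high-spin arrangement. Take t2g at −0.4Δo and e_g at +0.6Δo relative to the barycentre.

Since Δo = 31700 cm⁻¹ > P = 20300 cm⁻¹, the complex adopts the low-spin configuration.
Filling d⁴ accordingly: t2g^4 e_g^0.
Orbital CFSE = -1.6Δo = -1.6 × 31700 = -50720 cm⁻¹.
Excess pairs vs high-spin: 1 − 0 = 1; pairing cost = +20300 cm⁻¹.
Net CFSE = -50720 + 20300 = -30420 cm⁻¹.

-30420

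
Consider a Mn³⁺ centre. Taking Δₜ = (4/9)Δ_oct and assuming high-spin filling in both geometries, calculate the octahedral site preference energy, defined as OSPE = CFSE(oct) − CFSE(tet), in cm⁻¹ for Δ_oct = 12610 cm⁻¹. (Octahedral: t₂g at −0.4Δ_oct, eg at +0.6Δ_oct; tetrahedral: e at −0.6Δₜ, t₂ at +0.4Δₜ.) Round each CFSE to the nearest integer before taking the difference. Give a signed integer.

Mn is in group 7, so Mn³⁺ is d⁴ (7 − 3 = 4).
Octahedral (high-spin): t₂g³ eg¹, CFSE = 3(−0.4) + 1(+0.6) = -0.6Δ_oct = -0.6 × 12610 = -7566 cm⁻¹.
Tetrahedral e² t₂² gives -0.4Δₜ = -0.4 × (4/9) × 12610 = -2242 cm⁻¹.
Subtracting, OSPE = -7566 − (-2242) = -5324 cm⁻¹.

-5324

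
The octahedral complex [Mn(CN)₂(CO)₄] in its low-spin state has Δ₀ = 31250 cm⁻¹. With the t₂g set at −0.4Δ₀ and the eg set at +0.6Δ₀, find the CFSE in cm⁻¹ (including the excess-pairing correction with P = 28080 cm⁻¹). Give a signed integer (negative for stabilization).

Ligand charges: 2×(-1) from CN⁻ and 4×(+0) from CO sum to -2; with overall charge +0, Mn is +2.
Mn²⁺: group 7, so d-count = 7 − 2 = 5.
Electron filling gives t₂g⁵ eg⁰.
Orbital CFSE = 5(-0.4) + 0(0.6) = -2.0Δ₀ = -2.0 × 31250 = -62500 cm⁻¹.
Pairing penalty: 2 pairs vs 0 in the high-spin reference → 2 extra × P = 56160 cm⁻¹.
Combining: -62500 + 56160 = -6340 cm⁻¹.

-6340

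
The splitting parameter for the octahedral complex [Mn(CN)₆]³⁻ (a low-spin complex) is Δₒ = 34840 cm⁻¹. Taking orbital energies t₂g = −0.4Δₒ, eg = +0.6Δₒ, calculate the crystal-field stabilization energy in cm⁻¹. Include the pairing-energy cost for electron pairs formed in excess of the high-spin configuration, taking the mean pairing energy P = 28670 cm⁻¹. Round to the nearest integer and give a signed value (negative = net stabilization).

Each CN⁻ contributes -1; 6 × (-1) = -6. With overall charge -3, Mn is in the +3 oxidation state.
Mn³⁺: group 7, so d-count = 7 − 3 = 4.
Electron filling gives t₂g⁴ eg⁰.
The orbital stabilization is -1.6Δₒ = -1.6 × 34840 = -55744 cm⁻¹.
Pairing penalty: 1 pair vs 0 in the high-spin reference → 1 extra × P = 28670 cm⁻¹.
Overall CFSE = -55744 + 28670 = -27074 cm⁻¹.

-27074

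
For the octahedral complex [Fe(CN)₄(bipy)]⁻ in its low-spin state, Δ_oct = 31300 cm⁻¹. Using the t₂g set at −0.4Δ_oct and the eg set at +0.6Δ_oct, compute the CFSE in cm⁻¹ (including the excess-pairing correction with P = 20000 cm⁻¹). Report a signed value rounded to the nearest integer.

-22600

Ligand charges: 4×(-1) from CN⁻ and 1×(+0) from bipy sum to -4; with overall charge -1, Fe is +3.
Fe³⁺: group 8, so d-count = 8 − 3 = 5.
Configuration: t₂g⁵ eg⁰.
Orbital CFSE = 5(-0.4) + 0(0.6) = -2.0Δ_oct = -2.0 × 31300 = -62600 cm⁻¹.
Relative to high-spin t₂g³ eg² (0 paired), the low-spin configuration has 2 additional pairs, contributing +2 × 20000 = +40000 cm⁻¹.
Combining: -62600 + 40000 = -22600 cm⁻¹.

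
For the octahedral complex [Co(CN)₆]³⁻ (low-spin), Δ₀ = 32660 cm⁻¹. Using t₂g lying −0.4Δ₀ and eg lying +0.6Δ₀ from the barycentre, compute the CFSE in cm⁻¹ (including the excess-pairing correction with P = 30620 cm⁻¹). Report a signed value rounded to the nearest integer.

Each CN⁻ contributes -1; 6 × (-1) = -6. With overall charge -3, Co is in the +3 oxidation state.
Group 9 minus oxidation state +3 gives a d⁶ configuration for Co³⁺.
Configuration: t₂g⁶ eg⁰.
CFSE(orbital) = 6×(-0.4Δ₀) + 0×(0.6Δ₀) = -2.4Δ₀; with Δ₀ = 32660 cm⁻¹ that is -78384 cm⁻¹.
Pairing penalty: 3 pairs vs 1 in the high-spin reference → 2 extra × P = 61240 cm⁻¹.
Overall CFSE = -78384 + 61240 = -17144 cm⁻¹.

-17144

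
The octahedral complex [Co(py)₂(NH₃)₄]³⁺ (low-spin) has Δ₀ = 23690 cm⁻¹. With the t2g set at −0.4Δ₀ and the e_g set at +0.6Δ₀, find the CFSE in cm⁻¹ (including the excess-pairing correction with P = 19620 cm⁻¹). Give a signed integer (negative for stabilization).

-17616

Ligand charges: 2×(+0) from py and 4×(+0) from NH₃ sum to +0; with overall charge +3, Co is +3.
Co sits in group 9; removing 3 electrons leaves Co³⁺ with 9 − 3 = 6 d electrons.
The d⁶ electrons fill as t2g^6 e_g^0.
The orbital stabilization is -2.4Δ₀ = -2.4 × 23690 = -56856 cm⁻¹.
Relative to high-spin t2g^4 e_g^2 (1 paired), the low-spin configuration has 2 additional pairs, contributing +2 × 19620 = +39240 cm⁻¹.
Combining: -56856 + 39240 = -17616 cm⁻¹.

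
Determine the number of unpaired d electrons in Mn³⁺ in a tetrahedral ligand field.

Mn is in group 7, so Mn³⁺ is d⁴ (7 − 3 = 4).
Tetrahedral splitting is small, so the complex is high-spin.
Configuration: e^2 t2^2, giving 4 unpaired electrons.

4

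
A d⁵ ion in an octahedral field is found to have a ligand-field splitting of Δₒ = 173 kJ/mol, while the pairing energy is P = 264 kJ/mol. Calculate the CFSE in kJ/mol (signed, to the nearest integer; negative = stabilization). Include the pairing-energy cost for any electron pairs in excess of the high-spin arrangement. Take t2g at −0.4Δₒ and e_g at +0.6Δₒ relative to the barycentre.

0

Since Δₒ = 173 kJ/mol < P = 264 kJ/mol, the complex adopts the high-spin configuration.
Configuration: t2g^3 e_g^2.
Orbital CFSE = 0.0Δₒ = 0.0 × 173 = 0 kJ/mol.
High-spin has no excess pairs, so no pairing correction applies.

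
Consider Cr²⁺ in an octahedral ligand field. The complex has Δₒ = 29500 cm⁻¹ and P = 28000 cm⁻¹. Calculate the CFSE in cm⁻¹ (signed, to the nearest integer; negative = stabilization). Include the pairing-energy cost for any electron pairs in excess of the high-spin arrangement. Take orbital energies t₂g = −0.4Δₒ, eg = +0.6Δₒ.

Cr²⁺: group 6, so d-count = 6 − 2 = 4.
Since Δₒ = 29500 cm⁻¹ > P = 28000 cm⁻¹, the complex adopts the low-spin configuration.
That gives t₂g⁴ eg⁰.
Orbital CFSE = -1.6Δₒ = -1.6 × 29500 = -47200 cm⁻¹.
Excess pairs vs high-spin: 1 − 0 = 1; pairing cost = +28000 cm⁻¹.
Net CFSE = -47200 + 28000 = -19200 cm⁻¹.

-19200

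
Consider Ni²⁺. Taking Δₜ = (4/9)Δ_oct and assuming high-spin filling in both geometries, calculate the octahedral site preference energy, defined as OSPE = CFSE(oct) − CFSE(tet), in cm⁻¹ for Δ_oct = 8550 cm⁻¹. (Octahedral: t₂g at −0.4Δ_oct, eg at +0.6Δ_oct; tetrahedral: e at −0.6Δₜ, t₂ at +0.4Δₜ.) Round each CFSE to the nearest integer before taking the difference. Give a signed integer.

-7220

Group 10 minus oxidation state +2 gives a d⁸ configuration for Ni²⁺.
Octahedral high-spin t₂g⁶ eg²: CFSE = -1.2 × 8550 = -10260 cm⁻¹.
Tetrahedral e⁴ t₂⁴ gives -0.8Δₜ = -0.8 × (4/9) × 8550 = -3040 cm⁻¹.
Subtracting, OSPE = -10260 − (-3040) = -7220 cm⁻¹.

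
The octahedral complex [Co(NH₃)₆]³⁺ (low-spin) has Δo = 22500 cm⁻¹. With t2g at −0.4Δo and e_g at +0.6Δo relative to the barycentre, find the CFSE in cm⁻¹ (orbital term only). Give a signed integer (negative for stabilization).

NH₃ is neutral, so the +3 overall charge sits on Co: oxidation state +3.
Co³⁺: group 9, so d-count = 9 − 3 = 6.
The d⁶ electrons fill as t2g^6 e_g^0.
The orbital stabilization is -2.4Δo = -2.4 × 22500 = -54000 cm⁻¹.

-54000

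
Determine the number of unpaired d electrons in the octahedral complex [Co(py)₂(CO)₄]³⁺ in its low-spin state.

Ligand charges: 2×(+0) from py and 4×(+0) from CO sum to +0; with overall charge +3, Co is +3.
Co is in group 9, so Co³⁺ is d⁶ (9 − 3 = 6).
Configuration: t₂g⁶ eg⁰, giving 0 unpaired electrons.

0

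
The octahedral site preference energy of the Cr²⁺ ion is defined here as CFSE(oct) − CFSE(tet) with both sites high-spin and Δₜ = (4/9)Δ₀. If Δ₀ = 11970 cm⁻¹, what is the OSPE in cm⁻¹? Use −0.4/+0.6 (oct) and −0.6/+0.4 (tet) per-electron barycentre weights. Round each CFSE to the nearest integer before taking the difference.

Cr²⁺: group 6, so d-count = 6 − 2 = 4.
Octahedral (high-spin): t2g^3 e_g^1, CFSE = 3(−0.4) + 1(+0.6) = -0.6Δ₀ = -0.6 × 11970 = -7182 cm⁻¹.
Tetrahedral e^2 t2^2 gives -0.4Δₜ = -0.4 × (4/9) × 11970 = -2128 cm⁻¹.
Subtracting, OSPE = -7182 − (-2128) = -5054 cm⁻¹.

-5054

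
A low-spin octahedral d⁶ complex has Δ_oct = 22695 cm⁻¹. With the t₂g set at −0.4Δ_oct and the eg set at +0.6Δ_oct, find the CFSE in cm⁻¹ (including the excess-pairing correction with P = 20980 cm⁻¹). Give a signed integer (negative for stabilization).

-12508

Electron filling gives t₂g⁶ eg⁰.
Orbital CFSE = 6(-0.4) + 0(0.6) = -2.4Δ_oct = -2.4 × 22695 = -54468 cm⁻¹.
High-spin d⁶ would be t₂g⁴ eg² with 1 pair; low-spin has 3, so 2 excess pairs cost +2P = +41960 cm⁻¹.
Net CFSE = -54468 + 41960 = -12508 cm⁻¹.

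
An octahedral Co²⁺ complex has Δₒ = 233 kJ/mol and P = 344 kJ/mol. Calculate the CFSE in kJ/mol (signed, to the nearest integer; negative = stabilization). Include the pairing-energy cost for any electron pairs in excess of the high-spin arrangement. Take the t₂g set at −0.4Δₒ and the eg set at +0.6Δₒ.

-186

Co sits in group 9; removing 2 electrons leaves Co²⁺ with 9 − 2 = 7 d electrons.
Δₒ < P, so pairing is avoided: the ground state is high-spin.
Filling d⁷ accordingly: t₂g⁵ eg².
Orbital CFSE = -0.8Δₒ = -0.8 × 233 = -186 kJ/mol.
High-spin has no excess pairs, so no pairing correction applies.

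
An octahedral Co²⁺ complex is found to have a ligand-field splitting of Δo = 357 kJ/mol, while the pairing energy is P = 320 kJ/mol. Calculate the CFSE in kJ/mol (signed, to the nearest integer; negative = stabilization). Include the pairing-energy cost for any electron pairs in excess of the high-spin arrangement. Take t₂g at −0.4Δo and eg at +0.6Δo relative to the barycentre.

Co²⁺: group 9, so d-count = 9 − 2 = 7.
With Δo > P the complex is low-spin.
Filling d⁷ accordingly: t₂g⁶ eg¹.
Orbital CFSE = -1.8Δo = -1.8 × 357 = -643 kJ/mol.
Excess pairs vs high-spin: 3 − 2 = 1; pairing cost = +320 kJ/mol.
Net CFSE = -643 + 320 = -323 kJ/mol.

-323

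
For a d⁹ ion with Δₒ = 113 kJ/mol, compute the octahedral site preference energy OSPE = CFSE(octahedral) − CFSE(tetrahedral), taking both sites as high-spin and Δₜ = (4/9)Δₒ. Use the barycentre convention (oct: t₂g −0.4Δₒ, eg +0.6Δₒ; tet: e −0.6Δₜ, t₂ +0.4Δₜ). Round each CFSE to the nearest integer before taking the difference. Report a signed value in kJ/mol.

-48

In an octahedral site d⁹ (HS) is t₂g⁶ eg³, giving CFSE(oct) = -0.6Δₒ = -68 kJ/mol.
In a tetrahedral site the filling is e⁴ t₂⁵: CFSE(tet) = -0.4Δₜ = -0.4 × (4/9)(113) = -20 kJ/mol.
OSPE = CFSE(oct) − CFSE(tet) = -68 − (-20) = -48 kJ/mol.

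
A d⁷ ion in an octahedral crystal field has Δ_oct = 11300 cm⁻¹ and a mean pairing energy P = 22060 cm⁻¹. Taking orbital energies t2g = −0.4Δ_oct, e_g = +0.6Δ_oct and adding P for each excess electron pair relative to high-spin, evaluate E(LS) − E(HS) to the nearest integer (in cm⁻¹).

High-spin: t2g^5 e_g^2, CFSE = -0.8Δ_oct = -9040 cm⁻¹.
Low-spin: t2g^6 e_g^1, orbital CFSE = -1.8Δ_oct = -20340 cm⁻¹; plus 1 excess pair × P = +22060 cm⁻¹; total 1720 cm⁻¹.
E(LS) − E(HS) = 1720 − (-9040) = 10760 cm⁻¹.

10760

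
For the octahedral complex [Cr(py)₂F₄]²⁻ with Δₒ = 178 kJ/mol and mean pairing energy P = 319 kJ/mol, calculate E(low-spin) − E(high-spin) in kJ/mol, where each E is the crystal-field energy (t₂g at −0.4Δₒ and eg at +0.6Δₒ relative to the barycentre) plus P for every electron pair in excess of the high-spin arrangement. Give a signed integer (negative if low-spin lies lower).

141

Ligand charges: 2×(+0) from py and 4×(-1) from F⁻ sum to -4; with overall charge -2, Cr is +2.
Cr sits in group 6; removing 2 electrons leaves Cr²⁺ with 6 − 2 = 4 d electrons.
High-spin: t₂g³ eg¹, CFSE = -0.6Δₒ = -107 kJ/mol.
For low-spin the configuration is t₂g⁴ eg⁰: orbital energy -1.6 × 178 = -285 kJ/mol, and 1 additional pair relative to high-spin adds 319 kJ/mol, giving 34 kJ/mol.
Thus E(LS) − E(HS) = 141 kJ/mol.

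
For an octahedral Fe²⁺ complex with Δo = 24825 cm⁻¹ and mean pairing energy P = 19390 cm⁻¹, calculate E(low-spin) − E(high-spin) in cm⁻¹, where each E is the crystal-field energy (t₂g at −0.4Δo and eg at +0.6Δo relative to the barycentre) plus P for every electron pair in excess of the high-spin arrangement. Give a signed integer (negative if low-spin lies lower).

-10870

Fe sits in group 8; removing 2 electrons leaves Fe²⁺ with 8 − 2 = 6 d electrons.
High-spin: t₂g⁴ eg², CFSE = -0.4Δo = -9930 cm⁻¹.
Low-spin t₂g⁶ eg⁰ gives -2.4Δo = -59580 cm⁻¹, but forming 2 extra pairs costs 2P = 38780 cm⁻¹, so E(LS) = -59580 + 38780 = -20800 cm⁻¹.
E(LS) − E(HS) = -20800 − (-9930) = -10870 cm⁻¹.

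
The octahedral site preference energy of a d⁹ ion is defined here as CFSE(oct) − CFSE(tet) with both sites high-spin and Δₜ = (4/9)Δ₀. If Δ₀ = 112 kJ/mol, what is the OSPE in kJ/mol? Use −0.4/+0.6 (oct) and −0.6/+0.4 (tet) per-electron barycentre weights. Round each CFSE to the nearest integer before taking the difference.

-47

Octahedral (high-spin): t₂g⁶ eg³, CFSE = 6(−0.4) + 3(+0.6) = -0.6Δ₀ = -0.6 × 112 = -67 kJ/mol.
In a tetrahedral site the filling is e⁴ t₂⁵: CFSE(tet) = -0.4Δₜ = -0.4 × (4/9)(112) = -20 kJ/mol.
OSPE = -67 − (-20) = -47 kJ/mol.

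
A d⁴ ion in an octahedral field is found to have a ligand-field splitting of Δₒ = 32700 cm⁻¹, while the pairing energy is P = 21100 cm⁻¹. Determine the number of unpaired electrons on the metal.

Δₒ > P, so pairing is preferred: the ground state is low-spin.
That gives t2g^4 e_g^0.
Unpaired electrons: 2.

2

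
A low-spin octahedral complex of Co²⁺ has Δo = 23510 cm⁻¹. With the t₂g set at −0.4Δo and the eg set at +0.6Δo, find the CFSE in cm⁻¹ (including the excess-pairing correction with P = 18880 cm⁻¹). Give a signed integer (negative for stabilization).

-23438

Co is in group 9, so Co²⁺ is d⁷ (9 − 2 = 7).
Configuration: t₂g⁶ eg¹.
Orbital CFSE = 6(-0.4) + 1(0.6) = -1.8Δo = -1.8 × 23510 = -42318 cm⁻¹.
Relative to high-spin t₂g⁵ eg² (2 paired), the low-spin configuration has 1 additional pair, contributing +1 × 18880 = +18880 cm⁻¹.
Net CFSE = -42318 + 18880 = -23438 cm⁻¹.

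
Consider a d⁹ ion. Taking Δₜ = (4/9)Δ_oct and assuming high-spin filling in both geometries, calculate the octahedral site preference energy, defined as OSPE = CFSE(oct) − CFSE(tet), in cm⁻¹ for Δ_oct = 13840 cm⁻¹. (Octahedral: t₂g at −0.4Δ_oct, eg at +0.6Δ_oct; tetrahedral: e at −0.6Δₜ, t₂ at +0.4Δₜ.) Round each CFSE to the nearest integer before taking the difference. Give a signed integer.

Octahedral (high-spin): t₂g⁶ eg³, CFSE = 6(−0.4) + 3(+0.6) = -0.6Δ_oct = -0.6 × 13840 = -8304 cm⁻¹.
In a tetrahedral site the filling is e⁴ t₂⁵: CFSE(tet) = -0.4Δₜ = -0.4 × (4/9)(13840) = -2460 cm⁻¹.
Subtracting, OSPE = -8304 − (-2460) = -5844 cm⁻¹.

-5844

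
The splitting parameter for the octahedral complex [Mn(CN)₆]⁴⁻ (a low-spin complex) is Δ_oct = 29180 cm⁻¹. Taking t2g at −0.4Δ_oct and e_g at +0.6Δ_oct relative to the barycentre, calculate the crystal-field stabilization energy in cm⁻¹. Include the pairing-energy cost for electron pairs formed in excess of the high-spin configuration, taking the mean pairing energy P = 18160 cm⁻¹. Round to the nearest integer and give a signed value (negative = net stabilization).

Each CN⁻ contributes -1; 6 × (-1) = -6. With overall charge -4, Mn is in the +2 oxidation state.
Mn is in group 7, so Mn²⁺ is d⁵ (7 − 2 = 5).
Configuration: t2g^5 e_g^0.
The orbital stabilization is -2.0Δ_oct = -2.0 × 29180 = -58360 cm⁻¹.
High-spin d⁵ would be t2g^3 e_g^2 with 0 pairs; low-spin has 2, so 2 excess pairs cost +2P = +36320 cm⁻¹.
Net CFSE = -58360 + 36320 = -22040 cm⁻¹.

-22040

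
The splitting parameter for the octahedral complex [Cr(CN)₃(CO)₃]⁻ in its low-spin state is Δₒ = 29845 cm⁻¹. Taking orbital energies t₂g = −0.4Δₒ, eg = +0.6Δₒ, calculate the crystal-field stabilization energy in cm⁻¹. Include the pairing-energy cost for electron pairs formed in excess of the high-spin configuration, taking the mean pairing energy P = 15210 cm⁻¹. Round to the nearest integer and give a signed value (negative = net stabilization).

Ligand charges: 3×(-1) from CN⁻ and 3×(+0) from CO sum to -3; with overall charge -1, Cr is +2.
Cr²⁺: group 6, so d-count = 6 − 2 = 4.
The d⁴ electrons fill as t₂g⁴ eg⁰.
CFSE(orbital) = 4×(-0.4Δₒ) + 0×(0.6Δₒ) = -1.6Δₒ; with Δₒ = 29845 cm⁻¹ that is -47752 cm⁻¹.
High-spin d⁴ would be t₂g³ eg¹ with 0 pairs; low-spin has 1, so 1 excess pair costs +1P = +15210 cm⁻¹.
Overall CFSE = -47752 + 15210 = -32542 cm⁻¹.

-32542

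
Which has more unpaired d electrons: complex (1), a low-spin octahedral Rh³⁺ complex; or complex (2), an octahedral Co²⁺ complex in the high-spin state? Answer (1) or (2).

(2)

(1): Rh sits in group 9; removing 3 electrons leaves Rh³⁺ with 9 − 3 = 6 d electrons; t2g^6 e_g^0 → 0 unpaired.
(2): Co sits in group 9; removing 2 electrons leaves Co²⁺ with 9 − 2 = 7 d electrons; t2g^5 e_g^2 → 3 unpaired.
So (2) has more unpaired electrons.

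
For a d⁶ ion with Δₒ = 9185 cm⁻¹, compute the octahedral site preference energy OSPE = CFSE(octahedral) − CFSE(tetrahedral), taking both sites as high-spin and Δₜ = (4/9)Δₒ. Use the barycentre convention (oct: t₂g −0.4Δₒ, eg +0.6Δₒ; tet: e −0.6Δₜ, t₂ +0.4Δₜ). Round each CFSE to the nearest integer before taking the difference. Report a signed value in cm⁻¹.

Octahedral high-spin t₂g⁴ eg²: CFSE = -0.4 × 9185 = -3674 cm⁻¹.
Tetrahedral: e³ t₂³, CFSE = 3(−0.6) + 3(+0.4) = -0.6Δₜ = -0.6 × (4/9) × 9185 = -2449 cm⁻¹.
Subtracting, OSPE = -3674 − (-2449) = -1225 cm⁻¹.

-1225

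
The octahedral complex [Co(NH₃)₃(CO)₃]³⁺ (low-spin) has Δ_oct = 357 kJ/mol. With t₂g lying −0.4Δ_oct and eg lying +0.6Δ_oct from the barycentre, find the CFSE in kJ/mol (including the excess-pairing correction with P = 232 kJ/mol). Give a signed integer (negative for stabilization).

Ligand charges: 3×(+0) from NH₃ and 3×(+0) from CO sum to +0; with overall charge +3, Co is +3.
Co sits in group 9; removing 3 electrons leaves Co³⁺ with 9 − 3 = 6 d electrons.
Configuration: t₂g⁶ eg⁰.
Orbital CFSE = 6(-0.4) + 0(0.6) = -2.4Δ_oct = -2.4 × 357 = -857 kJ/mol.
Relative to high-spin t₂g⁴ eg² (1 paired), the low-spin configuration has 2 additional pairs, contributing +2 × 232 = +464 kJ/mol.
Overall CFSE = -857 + 464 = -393 kJ/mol.

-393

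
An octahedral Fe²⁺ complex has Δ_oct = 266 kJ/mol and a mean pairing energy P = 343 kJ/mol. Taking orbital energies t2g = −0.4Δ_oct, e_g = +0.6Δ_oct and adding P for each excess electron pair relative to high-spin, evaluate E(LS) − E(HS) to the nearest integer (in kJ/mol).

Fe is in group 8, so Fe²⁺ is d⁶ (8 − 2 = 6).
High-spin d⁶ fills as t2g^4 e_g^2 with CFSE 4(−0.4) + 2(+0.6) = -0.4Δ_oct = -106 kJ/mol.
Low-spin: t2g^6 e_g^0, orbital CFSE = -2.4Δ_oct = -638 kJ/mol; plus 2 excess pairs × P = +686 kJ/mol; total 48 kJ/mol.
E(LS) − E(HS) = 48 − (-106) = 154 kJ/mol.

154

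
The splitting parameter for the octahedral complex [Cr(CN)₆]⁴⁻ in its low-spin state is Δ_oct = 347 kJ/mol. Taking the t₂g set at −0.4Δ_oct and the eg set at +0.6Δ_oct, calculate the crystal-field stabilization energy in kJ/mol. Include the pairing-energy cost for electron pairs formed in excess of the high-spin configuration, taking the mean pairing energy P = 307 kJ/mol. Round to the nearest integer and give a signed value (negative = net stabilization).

Each CN⁻ contributes -1; 6 × (-1) = -6. With overall charge -4, Cr is in the +2 oxidation state.
Cr is in group 6, so Cr²⁺ is d⁴ (6 − 2 = 4).
The d⁴ electrons fill as t₂g⁴ eg⁰.
The orbital stabilization is -1.6Δ_oct = -1.6 × 347 = -555 kJ/mol.
Relative to high-spin t₂g³ eg¹ (0 paired), the low-spin configuration has 1 additional pair, contributing +1 × 307 = +307 kJ/mol.
Combining: -555 + 307 = -248 kJ/mol.

-248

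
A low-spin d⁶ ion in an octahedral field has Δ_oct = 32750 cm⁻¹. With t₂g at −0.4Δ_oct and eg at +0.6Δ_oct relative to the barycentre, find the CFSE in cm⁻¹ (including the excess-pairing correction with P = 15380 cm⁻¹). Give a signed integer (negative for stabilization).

-47840

The d⁶ electrons fill as t₂g⁶ eg⁰.
The orbital stabilization is -2.4Δ_oct = -2.4 × 32750 = -78600 cm⁻¹.
High-spin d⁶ would be t₂g⁴ eg² with 1 pair; low-spin has 3, so 2 excess pairs cost +2P = +30760 cm⁻¹.
Combining: -78600 + 30760 = -47840 cm⁻¹.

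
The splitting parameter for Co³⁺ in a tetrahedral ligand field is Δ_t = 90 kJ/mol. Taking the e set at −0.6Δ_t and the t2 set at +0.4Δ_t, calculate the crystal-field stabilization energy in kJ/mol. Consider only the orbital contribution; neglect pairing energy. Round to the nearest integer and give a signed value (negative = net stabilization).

Group 9 minus oxidation state +3 gives a d⁶ configuration for Co³⁺.
Tetrahedral splitting is small, so the complex is high-spin.
The d⁶ electrons fill as e^3 t2^3.
Orbital CFSE = 3(-0.6) + 3(0.4) = -0.6Δ_t = -0.6 × 90 = -54 kJ/mol.

-54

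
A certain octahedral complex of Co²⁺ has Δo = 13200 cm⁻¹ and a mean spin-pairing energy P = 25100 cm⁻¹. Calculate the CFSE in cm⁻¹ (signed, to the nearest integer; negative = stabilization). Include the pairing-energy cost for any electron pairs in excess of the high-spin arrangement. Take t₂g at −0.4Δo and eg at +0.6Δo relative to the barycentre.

Group 9 minus oxidation state +2 gives a d⁷ configuration for Co²⁺.
Since Δo = 13200 cm⁻¹ < P = 25100 cm⁻¹, the complex adopts the high-spin configuration.
That gives t₂g⁵ eg².
Orbital CFSE = -0.8Δo = -0.8 × 13200 = -10560 cm⁻¹.
High-spin has no excess pairs, so no pairing correction applies.

-10560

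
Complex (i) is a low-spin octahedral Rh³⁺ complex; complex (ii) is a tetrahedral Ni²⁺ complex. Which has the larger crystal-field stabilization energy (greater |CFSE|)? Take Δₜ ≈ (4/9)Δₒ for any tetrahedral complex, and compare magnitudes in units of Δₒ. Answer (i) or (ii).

(i): Group 9 minus oxidation state +3 gives a d⁶ configuration for Rh³⁺; t₂g⁶ eg⁰, CFSE = -2.4Δₒ.
(ii): Group 10 minus oxidation state +2 gives a d⁸ configuration for Ni²⁺; Tetrahedral splitting is small, so the complex is high-spin; e^4 t2^4, CFSE = -0.8Δₜ ≈ -0.36Δₒ.
So (i) has the larger |CFSE|.

(i)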